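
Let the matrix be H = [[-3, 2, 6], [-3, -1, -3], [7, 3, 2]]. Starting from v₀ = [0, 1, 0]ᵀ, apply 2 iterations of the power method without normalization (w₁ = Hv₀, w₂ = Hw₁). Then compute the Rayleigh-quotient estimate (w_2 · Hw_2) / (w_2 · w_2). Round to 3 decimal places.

w1 = Hv₀ = (2, -1, 3)
w2 = Hw1 = (10, -14, 17)
Hw2 = (44, -67, 62)
w2·Hw2 = 10·44 + (-14)·(-67) + 17·62 = 2432; w2·w2 = 10·10 + (-14)·(-14) + 17·17 = 585
λ ≈ 2432/585 = 4.157

λ ≈ 4.157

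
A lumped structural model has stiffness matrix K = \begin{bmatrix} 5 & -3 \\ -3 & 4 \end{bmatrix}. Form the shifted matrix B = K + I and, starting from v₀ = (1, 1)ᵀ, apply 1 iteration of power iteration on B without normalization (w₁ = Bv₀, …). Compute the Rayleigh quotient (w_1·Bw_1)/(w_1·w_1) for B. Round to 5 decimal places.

2.92308

B = K + I has rows (6, -3); (-3, 5)
w1 = Bv₀ = (6·1 + (-3)·1; (-3)·1 + 5·1) = (3, 2)
Bw1 = (12, 1)
w1·Bw1 = 38; w1·w1 = 13; μ ≈ 38/13 = 2.92308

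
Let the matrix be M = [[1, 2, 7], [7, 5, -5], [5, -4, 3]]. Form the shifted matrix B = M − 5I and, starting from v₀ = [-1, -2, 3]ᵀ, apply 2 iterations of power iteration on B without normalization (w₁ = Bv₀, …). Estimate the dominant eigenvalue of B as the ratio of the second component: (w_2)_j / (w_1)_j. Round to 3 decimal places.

-7.364

B = M − 5I has rows (-4, 2, 7); (7, 0, -5); (5, -4, -2)
w1 = Bv₀ = ((-4)·(-1) + 2·(-2) + 7·3; 7·(-1) + 0·(-2) + (-5)·3; 5·(-1) + (-4)·(-2) + (-2)·3) = (21, -22, -3)
w2 = Bw1 = ((-4)·21 + 2·(-22) + 7·(-3); 7·21 + 0·(-22) + (-5)·(-3); 5·21 + (-4)·(-22) + (-2)·(-3)) = (-149, 162, 199)
Ratio: 162/-22 = -7.364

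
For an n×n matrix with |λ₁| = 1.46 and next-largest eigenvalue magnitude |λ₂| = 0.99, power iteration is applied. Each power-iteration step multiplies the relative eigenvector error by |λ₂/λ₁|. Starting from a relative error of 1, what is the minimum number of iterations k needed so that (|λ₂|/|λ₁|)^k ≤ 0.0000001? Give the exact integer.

42

|λ₂/λ₁| = 0.99/1.46 = 0.67808
Need k ≥ ln(0.0000001) / ln(0.67808) = -16.1181 / -0.3885 ≈ 41.489
Smallest integer k satisfying the bound: 42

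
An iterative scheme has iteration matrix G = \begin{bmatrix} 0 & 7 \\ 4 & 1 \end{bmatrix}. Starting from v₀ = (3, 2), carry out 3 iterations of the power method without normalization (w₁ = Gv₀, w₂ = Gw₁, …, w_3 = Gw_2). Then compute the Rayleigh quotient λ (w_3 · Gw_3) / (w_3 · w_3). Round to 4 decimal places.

5.9611

w1 = Gv₀ = (0·3 + 7·2; 4·3 + 1·2) = (14, 14)
w2 = Gw1 = (0·14 + 7·14; 4·14 + 1·14) = (98, 70)
w3 = Gw2 = (490, 462)
Gw3 = (3234, 2422)
w3·Gw3 = 490·3234 + 462·2422 = 2703624; w3·w3 = 490·490 + 462·462 = 453544
λ ≈ 2703624/453544 = 5.9611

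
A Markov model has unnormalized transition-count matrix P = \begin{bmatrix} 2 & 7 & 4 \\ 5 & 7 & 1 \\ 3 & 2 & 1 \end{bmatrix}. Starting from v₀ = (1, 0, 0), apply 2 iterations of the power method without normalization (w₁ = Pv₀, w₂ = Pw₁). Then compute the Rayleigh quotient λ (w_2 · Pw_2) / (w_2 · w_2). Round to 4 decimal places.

w1 = Pv₀ = (2·1 + 7·0 + 4·0; 5·1 + 7·0 + 1·0; 3·1 + 2·0 + 1·0) = (2, 5, 3)
w2 = Pw1 = (2·2 + 7·5 + 4·3; 5·2 + 7·5 + 1·3; 3·2 + 2·5 + 1·3) = (51, 48, 19)
Pw2 = (514, 610, 268)
w2·Pw2 = 51·514 + 48·610 + 19·268 = 60586; w2·w2 = 51·51 + 48·48 + 19·19 = 5266
λ ≈ 60586/5266 = 11.5051

11.5051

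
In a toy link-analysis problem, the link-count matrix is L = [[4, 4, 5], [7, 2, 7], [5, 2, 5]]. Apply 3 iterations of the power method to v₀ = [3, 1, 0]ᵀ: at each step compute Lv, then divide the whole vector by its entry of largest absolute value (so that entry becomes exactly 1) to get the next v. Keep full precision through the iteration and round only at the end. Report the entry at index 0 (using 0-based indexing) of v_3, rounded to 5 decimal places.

Lv0 = (16.000000, 23.000000, 17.000000); divide by 23.000000 → v1 = (0.695652, 1.000000, 0.739130)
Lv1 = (10.478261, 12.043478, 9.173913); divide by 12.043478 → v2 = (0.870036, 1.000000, 0.761733)
Lv2 = (11.288809, 13.422383, 10.158845); divide by 13.422383 → v3 = (0.841044, 1.000000, 0.756859)
Requested entry of v3: 3127/3718 = 0.84104

0.84104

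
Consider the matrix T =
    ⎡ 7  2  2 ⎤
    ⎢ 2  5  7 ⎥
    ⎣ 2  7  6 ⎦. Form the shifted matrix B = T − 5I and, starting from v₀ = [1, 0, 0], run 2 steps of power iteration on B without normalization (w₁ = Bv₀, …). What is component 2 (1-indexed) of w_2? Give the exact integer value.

18

B = T − 5I has rows (2, 2, 2); (2, 0, 7); (2, 7, 1)
w1 = Bv₀ = (2·1 + 2·0 + 2·0; 2·1 + 0·0 + 7·0; 2·1 + 7·0 + 1·0) = (2, 2, 2)
w2 = Bw1 = (2·2 + 2·2 + 2·2; 2·2 + 0·2 + 7·2; 2·2 + 7·2 + 1·2) = (12, 18, 20)
Requested component of w2: 18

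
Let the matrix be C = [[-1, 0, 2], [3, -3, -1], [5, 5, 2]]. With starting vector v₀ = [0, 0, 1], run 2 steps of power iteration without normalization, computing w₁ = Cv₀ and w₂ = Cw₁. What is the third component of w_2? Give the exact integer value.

w1 = Cv₀ = ((-1)·0 + 0·0 + 2·1; 3·0 + (-3)·0 + (-1)·1; 5·0 + 5·0 + 2·1) = (2, -1, 2)
w2 = Cw1 = ((-1)·2 + 0·(-1) + 2·2; 3·2 + (-3)·(-1) + (-1)·2; 5·2 + 5·(-1) + 2·2) = (2, 7, 9)
The requested component of w2 is 9.

9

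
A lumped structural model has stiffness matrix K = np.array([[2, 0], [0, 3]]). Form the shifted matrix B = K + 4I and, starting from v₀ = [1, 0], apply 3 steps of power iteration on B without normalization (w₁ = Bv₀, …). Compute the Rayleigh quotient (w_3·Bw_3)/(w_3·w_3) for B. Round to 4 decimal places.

6.0000

B = K + 4I has rows (6, 0); (0, 7)
w1 = Bv₀ = (6·1 + 0·0; 0·1 + 7·0) = (6, 0)
w2 = Bw1 = (6·6 + 0·0; 0·6 + 7·0) = (36, 0)
w3 = Bw2 = (216, 0)
Bw3 = (1296, 0)
w3·Bw3 = 279936; w3·w3 = 46656; μ ≈ 279936/46656 = 6.0000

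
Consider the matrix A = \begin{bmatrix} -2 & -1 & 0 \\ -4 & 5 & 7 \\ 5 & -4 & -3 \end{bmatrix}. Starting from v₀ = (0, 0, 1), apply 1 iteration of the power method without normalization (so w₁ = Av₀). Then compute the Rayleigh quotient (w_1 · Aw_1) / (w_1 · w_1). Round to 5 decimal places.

w1 = Av₀ = (0, 7, -3)
Aw1 = (-7, 14, -19)
w1·Aw1 = 0·(-7) + 7·14 + (-3)·(-19) = 155; w1·w1 = 0·0 + 7·7 + (-3)·(-3) = 58
λ ≈ 155/58 = 2.67241

2.67241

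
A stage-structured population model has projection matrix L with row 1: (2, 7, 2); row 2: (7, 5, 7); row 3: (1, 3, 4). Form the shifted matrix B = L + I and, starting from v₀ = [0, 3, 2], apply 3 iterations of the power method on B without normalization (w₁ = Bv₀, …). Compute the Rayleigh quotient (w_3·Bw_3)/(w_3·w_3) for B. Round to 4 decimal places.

13.9518

B = L + I has rows (3, 7, 2); (7, 6, 7); (1, 3, 5)
w1 = Bv₀ = (25, 32, 19)
w2 = Bw1 = (337, 500, 216)
w3 = Bw2 = (4943, 6871, 2917)
Bw3 = (68760, 96246, 40141)
w3·Bw3 = 1118278243; w3·w3 = 80152779; μ ≈ 1118278243/80152779 = 13.9518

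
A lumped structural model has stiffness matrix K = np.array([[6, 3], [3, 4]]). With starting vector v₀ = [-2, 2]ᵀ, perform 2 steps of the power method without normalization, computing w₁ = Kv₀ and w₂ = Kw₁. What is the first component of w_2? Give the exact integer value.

w1 = Kv₀ = (-6, 2)
w2 = Kw1 = (-30, -10)
The requested component of w2 is -30.

-30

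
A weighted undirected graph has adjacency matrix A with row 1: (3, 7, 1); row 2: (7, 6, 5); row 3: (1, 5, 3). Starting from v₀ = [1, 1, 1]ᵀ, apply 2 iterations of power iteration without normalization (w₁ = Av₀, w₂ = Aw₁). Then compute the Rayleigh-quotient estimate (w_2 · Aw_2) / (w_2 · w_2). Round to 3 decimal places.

13.636

w1 = Av₀ = (3·1 + 7·1 + 1·1; 7·1 + 6·1 + 5·1; 1·1 + 5·1 + 3·1) = (11, 18, 9)
w2 = Aw1 = (3·11 + 7·18 + 1·9; 7·11 + 6·18 + 5·9; 1·11 + 5·18 + 3·9) = (168, 230, 128)
Aw2 = (2242, 3196, 1702)
w2·Aw2 = 168·2242 + 230·3196 + 128·1702 = 1329592; w2·w2 = 168·168 + 230·230 + 128·128 = 97508
λ ≈ 1329592/97508 = 13.636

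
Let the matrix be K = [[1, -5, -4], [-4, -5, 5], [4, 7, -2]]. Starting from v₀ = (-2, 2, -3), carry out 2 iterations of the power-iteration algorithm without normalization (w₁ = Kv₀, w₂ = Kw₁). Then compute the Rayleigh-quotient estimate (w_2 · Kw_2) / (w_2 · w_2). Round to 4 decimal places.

w1 = Kv₀ = (1·(-2) + (-5)·2 + (-4)·(-3); (-4)·(-2) + (-5)·2 + 5·(-3); 4·(-2) + 7·2 + (-2)·(-3)) = (0, -17, 12)
w2 = Kw1 = (1·0 + (-5)·(-17) + (-4)·12; (-4)·0 + (-5)·(-17) + 5·12; 4·0 + 7·(-17) + (-2)·12) = (37, 145, -143)
Kw2 = (-116, -1588, 1449)
w2·Kw2 = 37·(-116) + 145·(-1588) + (-143)·1449 = -441759; w2·w2 = 37·37 + 145·145 + (-143)·(-143) = 42843
λ ≈ -441759/42843 = -10.3111

-10.3111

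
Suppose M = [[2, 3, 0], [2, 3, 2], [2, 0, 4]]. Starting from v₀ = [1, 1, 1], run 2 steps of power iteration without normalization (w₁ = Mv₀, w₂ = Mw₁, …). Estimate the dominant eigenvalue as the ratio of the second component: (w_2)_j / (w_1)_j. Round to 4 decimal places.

6.1429

w1 = Mv₀ = (2·1 + 3·1 + 0·1; 2·1 + 3·1 + 2·1; 2·1 + 0·1 + 4·1) = (5, 7, 6)
w2 = Mw1 = (2·5 + 3·7 + 0·6; 2·5 + 3·7 + 2·6; 2·5 + 0·7 + 4·6) = (31, 43, 34)
Ratio at component: 43 / 7 = 6.1429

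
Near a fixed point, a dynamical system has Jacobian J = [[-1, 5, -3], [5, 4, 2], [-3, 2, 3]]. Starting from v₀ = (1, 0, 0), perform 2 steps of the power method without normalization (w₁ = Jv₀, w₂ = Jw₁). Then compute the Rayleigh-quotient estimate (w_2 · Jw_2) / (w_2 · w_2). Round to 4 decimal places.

w1 = Jv₀ = (-1, 5, -3)
w2 = Jw1 = (35, 9, 4)
Jw2 = (-2, 219, -75)
w2·Jw2 = 35·(-2) + 9·219 + 4·(-75) = 1601; w2·w2 = 35·35 + 9·9 + 4·4 = 1322
λ ≈ 1601/1322 = 1.2110

1.2110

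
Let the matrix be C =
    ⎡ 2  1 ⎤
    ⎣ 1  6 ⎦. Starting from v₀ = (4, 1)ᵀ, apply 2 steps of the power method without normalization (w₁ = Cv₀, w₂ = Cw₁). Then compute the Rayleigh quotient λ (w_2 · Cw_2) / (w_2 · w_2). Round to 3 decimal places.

w1 = Cv₀ = (2·4 + 1·1; 1·4 + 6·1) = (9, 10)
w2 = Cw1 = (2·9 + 1·10; 1·9 + 6·10) = (28, 69)
Cw2 = (125, 442)
w2·Cw2 = 28·125 + 69·442 = 33998; w2·w2 = 28·28 + 69·69 = 5545
λ ≈ 33998/5545 = 6.131

λ ≈ 6.131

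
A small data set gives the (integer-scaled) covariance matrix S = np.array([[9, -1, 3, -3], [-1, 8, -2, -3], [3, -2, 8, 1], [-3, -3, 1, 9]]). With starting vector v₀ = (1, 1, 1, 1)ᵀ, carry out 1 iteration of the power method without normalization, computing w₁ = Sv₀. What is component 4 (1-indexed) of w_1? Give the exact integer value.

w1 = Sv₀ = (8, 2, 10, 4)
The requested component of w1 is 4.

4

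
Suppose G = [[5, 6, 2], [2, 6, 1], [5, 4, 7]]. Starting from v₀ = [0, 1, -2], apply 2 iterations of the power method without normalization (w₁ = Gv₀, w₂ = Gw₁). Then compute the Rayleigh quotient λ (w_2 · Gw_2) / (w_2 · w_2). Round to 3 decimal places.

w1 = Gv₀ = (5·0 + 6·1 + 2·(-2); 2·0 + 6·1 + 1·(-2); 5·0 + 4·1 + 7·(-2)) = (2, 4, -10)
w2 = Gw1 = (5·2 + 6·4 + 2·(-10); 2·2 + 6·4 + 1·(-10); 5·2 + 4·4 + 7·(-10)) = (14, 18, -44)
Gw2 = (90, 92, -166)
w2·Gw2 = 14·90 + 18·92 + (-44)·(-166) = 10220; w2·w2 = 14·14 + 18·18 + (-44)·(-44) = 2456
λ ≈ 10220/2456 = 4.161

λ ≈ 4.161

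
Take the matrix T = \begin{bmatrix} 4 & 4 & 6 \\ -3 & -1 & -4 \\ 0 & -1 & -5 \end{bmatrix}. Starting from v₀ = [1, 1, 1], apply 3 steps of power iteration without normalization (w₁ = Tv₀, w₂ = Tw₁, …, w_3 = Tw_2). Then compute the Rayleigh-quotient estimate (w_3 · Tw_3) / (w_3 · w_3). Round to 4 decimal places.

-5.6341

w1 = Tv₀ = (4·1 + 4·1 + 6·1; (-3)·1 + (-1)·1 + (-4)·1; 0·1 + (-1)·1 + (-5)·1) = (14, -8, -6)
w2 = Tw1 = (4·14 + 4·(-8) + 6·(-6); (-3)·14 + (-1)·(-8) + (-4)·(-6); 0·14 + (-1)·(-8) + (-5)·(-6)) = (-12, -10, 38)
w3 = Tw2 = (140, -106, -180)
Tw3 = (-944, 406, 1006)
w3·Tw3 = 140·(-944) + (-106)·406 + (-180)·1006 = -356276; w3·w3 = 140·140 + (-106)·(-106) + (-180)·(-180) = 63236
λ ≈ -356276/63236 = -5.6341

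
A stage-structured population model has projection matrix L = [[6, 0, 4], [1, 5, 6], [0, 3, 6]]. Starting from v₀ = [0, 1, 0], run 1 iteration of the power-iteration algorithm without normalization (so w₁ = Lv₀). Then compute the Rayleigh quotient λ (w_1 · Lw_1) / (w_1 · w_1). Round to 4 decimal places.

λ ≈ 9.2353

w1 = Lv₀ = (0, 5, 3)
Lw1 = (12, 43, 33)
w1·Lw1 = 0·12 + 5·43 + 3·33 = 314; w1·w1 = 0·0 + 5·5 + 3·3 = 34
λ ≈ 314/34 = 9.2353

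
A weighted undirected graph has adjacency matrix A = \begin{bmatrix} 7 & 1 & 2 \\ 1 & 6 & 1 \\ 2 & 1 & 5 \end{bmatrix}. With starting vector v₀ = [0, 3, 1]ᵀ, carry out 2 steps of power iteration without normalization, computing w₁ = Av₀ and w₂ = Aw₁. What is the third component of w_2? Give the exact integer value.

69

w1 = Av₀ = (7·0 + 1·3 + 2·1; 1·0 + 6·3 + 1·1; 2·0 + 1·3 + 5·1) = (5, 19, 8)
w2 = Aw1 = (7·5 + 1·19 + 2·8; 1·5 + 6·19 + 1·8; 2·5 + 1·19 + 5·8) = (70, 127, 69)
The requested component of w2 is 69.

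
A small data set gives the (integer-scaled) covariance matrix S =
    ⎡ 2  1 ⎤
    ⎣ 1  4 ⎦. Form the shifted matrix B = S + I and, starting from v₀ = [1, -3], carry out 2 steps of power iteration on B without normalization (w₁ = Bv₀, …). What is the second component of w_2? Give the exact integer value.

-70

B = S + I has rows (3, 1); (1, 5)
w1 = Bv₀ = (0, -14)
w2 = Bw1 = (-14, -70)
Requested component of w2: -70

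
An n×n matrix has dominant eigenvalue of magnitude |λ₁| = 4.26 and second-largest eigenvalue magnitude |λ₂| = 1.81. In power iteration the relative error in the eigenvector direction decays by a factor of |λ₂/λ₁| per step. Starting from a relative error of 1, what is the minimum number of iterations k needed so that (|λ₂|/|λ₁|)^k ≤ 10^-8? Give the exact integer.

22

|λ₂/λ₁| = 1.81/4.26 = 0.42488
Need k ≥ ln(10^-8) / ln(0.42488) = -18.4207 / -0.8559 ≈ 21.521
Smallest integer k satisfying the bound: 22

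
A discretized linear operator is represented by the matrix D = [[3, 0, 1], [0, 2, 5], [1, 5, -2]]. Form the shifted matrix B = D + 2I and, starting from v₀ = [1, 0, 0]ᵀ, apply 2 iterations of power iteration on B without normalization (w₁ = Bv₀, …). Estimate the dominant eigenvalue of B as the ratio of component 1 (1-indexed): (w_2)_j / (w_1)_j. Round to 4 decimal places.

5.2000

B = D + 2I has rows (5, 0, 1); (0, 4, 5); (1, 5, 0)
w1 = Bv₀ = (5·1 + 0·0 + 1·0; 0·1 + 4·0 + 5·0; 1·1 + 5·0 + 0·0) = (5, 0, 1)
w2 = Bw1 = (5·5 + 0·0 + 1·1; 0·5 + 4·0 + 5·1; 1·5 + 5·0 + 0·1) = (26, 5, 5)
Ratio: 26/5 = 5.2000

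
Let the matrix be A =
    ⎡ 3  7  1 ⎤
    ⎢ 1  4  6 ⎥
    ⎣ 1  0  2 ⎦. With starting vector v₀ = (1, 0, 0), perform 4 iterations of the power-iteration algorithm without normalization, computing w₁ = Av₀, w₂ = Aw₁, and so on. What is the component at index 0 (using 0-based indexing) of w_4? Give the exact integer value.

1161

w1 = Av₀ = (3·1 + 7·0 + 1·0; 1·1 + 4·0 + 6·0; 1·1 + 0·0 + 2·0) = (3, 1, 1)
w2 = Aw1 = (3·3 + 7·1 + 1·1; 1·3 + 4·1 + 6·1; 1·3 + 0·1 + 2·1) = (17, 13, 5)
w3 = Aw2 = (147, 99, 27)
w4 = Aw3 = (1161, 705, 201)
The requested component of w4 is 1161.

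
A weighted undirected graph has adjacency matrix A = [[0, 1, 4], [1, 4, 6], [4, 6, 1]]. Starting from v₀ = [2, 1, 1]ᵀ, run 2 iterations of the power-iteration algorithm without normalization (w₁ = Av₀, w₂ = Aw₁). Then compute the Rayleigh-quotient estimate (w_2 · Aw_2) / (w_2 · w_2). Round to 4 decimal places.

w1 = Av₀ = (0·2 + 1·1 + 4·1; 1·2 + 4·1 + 6·1; 4·2 + 6·1 + 1·1) = (5, 12, 15)
w2 = Aw1 = (0·5 + 1·12 + 4·15; 1·5 + 4·12 + 6·15; 4·5 + 6·12 + 1·15) = (72, 143, 107)
Aw2 = (571, 1286, 1253)
w2·Aw2 = 72·571 + 143·1286 + 107·1253 = 359081; w2·w2 = 72·72 + 143·143 + 107·107 = 37082
λ ≈ 359081/37082 = 9.6834

9.6834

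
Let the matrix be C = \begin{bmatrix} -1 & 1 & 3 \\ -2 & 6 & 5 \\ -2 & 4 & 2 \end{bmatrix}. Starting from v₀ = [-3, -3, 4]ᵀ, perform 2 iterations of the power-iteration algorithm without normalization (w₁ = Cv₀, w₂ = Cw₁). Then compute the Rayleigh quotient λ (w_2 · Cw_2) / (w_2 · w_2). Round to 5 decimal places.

λ ≈ 8.31902

w1 = Cv₀ = ((-1)·(-3) + 1·(-3) + 3·4; (-2)·(-3) + 6·(-3) + 5·4; (-2)·(-3) + 4·(-3) + 2·4) = (12, 8, 2)
w2 = Cw1 = ((-1)·12 + 1·8 + 3·2; (-2)·12 + 6·8 + 5·2; (-2)·12 + 4·8 + 2·2) = (2, 34, 12)
Cw2 = (68, 260, 156)
w2·Cw2 = 2·68 + 34·260 + 12·156 = 10848; w2·w2 = 2·2 + 34·34 + 12·12 = 1304
λ ≈ 10848/1304 = 8.31902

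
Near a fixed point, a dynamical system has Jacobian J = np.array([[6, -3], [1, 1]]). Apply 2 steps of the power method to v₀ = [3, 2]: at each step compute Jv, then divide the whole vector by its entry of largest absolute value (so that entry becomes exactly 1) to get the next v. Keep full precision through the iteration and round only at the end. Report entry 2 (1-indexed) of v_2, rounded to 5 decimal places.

0.29825

Jv0 = (12.000000, 5.000000); divide by 12.000000 → v1 = (1.000000, 0.416667)
Jv1 = (4.750000, 1.416667); divide by 4.750000 → v2 = (1.000000, 0.298246)
Requested entry of v2: 17/57 = 0.29825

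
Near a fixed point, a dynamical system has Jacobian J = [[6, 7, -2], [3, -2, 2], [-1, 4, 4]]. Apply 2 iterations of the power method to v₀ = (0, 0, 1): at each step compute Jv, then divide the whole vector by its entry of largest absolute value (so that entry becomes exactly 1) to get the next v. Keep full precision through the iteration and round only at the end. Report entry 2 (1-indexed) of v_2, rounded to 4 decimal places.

-0.0769

Jv0 = (-2.00000, 2.00000, 4.00000); divide by 4.00000 → v1 = (-0.50000, 0.50000, 1.00000)
Jv1 = (-1.50000, -0.50000, 6.50000); divide by 6.50000 → v2 = (-0.23077, -0.07692, 1.00000)
Requested entry of v2: -2/26 = -0.0769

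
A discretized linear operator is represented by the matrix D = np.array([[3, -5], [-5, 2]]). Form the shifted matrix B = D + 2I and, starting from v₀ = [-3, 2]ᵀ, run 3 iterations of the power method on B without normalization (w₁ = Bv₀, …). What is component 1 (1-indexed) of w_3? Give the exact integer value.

B = D + 2I has rows (5, -5); (-5, 4)
w1 = Bv₀ = (5·(-3) + (-5)·2; (-5)·(-3) + 4·2) = (-25, 23)
w2 = Bw1 = (5·(-25) + (-5)·23; (-5)·(-25) + 4·23) = (-240, 217)
w3 = Bw2 = (-2285, 2068)
Requested component of w3: -2285

-2285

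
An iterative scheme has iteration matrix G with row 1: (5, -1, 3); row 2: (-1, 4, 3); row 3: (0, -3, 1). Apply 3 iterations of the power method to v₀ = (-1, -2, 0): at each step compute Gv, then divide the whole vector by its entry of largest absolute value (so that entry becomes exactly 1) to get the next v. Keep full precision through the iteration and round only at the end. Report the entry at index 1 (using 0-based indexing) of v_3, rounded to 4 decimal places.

0.3116

Gv0 = (-3.00000, -7.00000, 6.00000); divide by -7.00000 → v1 = (0.42857, 1.00000, -0.85714)
Gv1 = (-1.42857, 1.00000, -3.85714); divide by -3.85714 → v2 = (0.37037, -0.25926, 1.00000)
Gv2 = (5.11111, 1.59259, 1.77778); divide by 5.11111 → v3 = (1.00000, 0.31159, 0.34783)
Requested entry of v3: 43/138 = 0.3116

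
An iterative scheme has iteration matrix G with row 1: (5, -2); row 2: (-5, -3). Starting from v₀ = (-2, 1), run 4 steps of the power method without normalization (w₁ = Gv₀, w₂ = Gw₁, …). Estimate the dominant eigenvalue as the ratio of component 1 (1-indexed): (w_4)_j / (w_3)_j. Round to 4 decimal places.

λ ≈ 6.1295

w1 = Gv₀ = (-12, 7)
w2 = Gw1 = (-74, 39)
w3 = Gw2 = (-448, 253)
w4 = Gw3 = (-2746, 1481)
Ratio at component: -2746 / -448 = 6.1295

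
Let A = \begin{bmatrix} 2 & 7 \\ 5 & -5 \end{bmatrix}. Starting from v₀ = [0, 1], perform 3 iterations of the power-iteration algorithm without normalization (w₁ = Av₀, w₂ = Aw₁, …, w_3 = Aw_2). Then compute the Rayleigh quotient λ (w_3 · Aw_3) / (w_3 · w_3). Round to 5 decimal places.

λ ≈ -7.72684

w1 = Av₀ = (7, -5)
w2 = Aw1 = (-21, 60)
w3 = Aw2 = (378, -405)
Aw3 = (-2079, 3915)
w3·Aw3 = 378·(-2079) + (-405)·3915 = -2371437; w3·w3 = 378·378 + (-405)·(-405) = 306909
λ ≈ -2371437/306909 = -7.72684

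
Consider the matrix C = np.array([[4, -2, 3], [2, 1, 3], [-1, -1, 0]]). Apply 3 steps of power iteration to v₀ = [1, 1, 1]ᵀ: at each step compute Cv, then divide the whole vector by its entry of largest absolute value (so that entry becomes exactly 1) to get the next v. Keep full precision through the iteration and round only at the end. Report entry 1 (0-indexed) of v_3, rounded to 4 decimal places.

0.4222

Cv0 = (5.00000, 6.00000, -2.00000); divide by 6.00000 → v1 = (0.83333, 1.00000, -0.33333)
Cv1 = (0.33333, 1.66667, -1.83333); divide by -1.83333 → v2 = (-0.18182, -0.90909, 1.00000)
Cv2 = (4.09091, 1.72727, 1.09091); divide by 4.09091 → v3 = (1.00000, 0.42222, 0.26667)
Requested entry of v3: -19/-45 = 0.4222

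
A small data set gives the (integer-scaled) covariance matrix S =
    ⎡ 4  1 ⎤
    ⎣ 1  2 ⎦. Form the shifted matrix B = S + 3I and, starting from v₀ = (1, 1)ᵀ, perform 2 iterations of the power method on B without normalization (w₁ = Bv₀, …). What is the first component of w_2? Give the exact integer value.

62

B = S + 3I has rows (7, 1); (1, 5)
w1 = Bv₀ = (7·1 + 1·1; 1·1 + 5·1) = (8, 6)
w2 = Bw1 = (7·8 + 1·6; 1·8 + 5·6) = (62, 38)
Requested component of w2: 62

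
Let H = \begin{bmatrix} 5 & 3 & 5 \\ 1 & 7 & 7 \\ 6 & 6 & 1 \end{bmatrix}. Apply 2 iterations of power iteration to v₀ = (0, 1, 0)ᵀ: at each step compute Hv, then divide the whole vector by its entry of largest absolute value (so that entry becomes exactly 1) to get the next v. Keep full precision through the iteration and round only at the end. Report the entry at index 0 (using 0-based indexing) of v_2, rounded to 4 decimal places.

Hv0 = (3.00000, 7.00000, 6.00000); divide by 7.00000 → v1 = (0.42857, 1.00000, 0.85714)
Hv1 = (9.42857, 13.42857, 9.42857); divide by 13.42857 → v2 = (0.70213, 1.00000, 0.70213)
Requested entry of v2: 66/94 = 0.7021

0.7021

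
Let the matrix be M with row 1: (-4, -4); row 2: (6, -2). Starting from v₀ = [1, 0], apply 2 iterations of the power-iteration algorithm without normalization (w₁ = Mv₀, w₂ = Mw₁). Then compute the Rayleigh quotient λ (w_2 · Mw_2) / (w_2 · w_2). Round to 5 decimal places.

-1.67059

w1 = Mv₀ = ((-4)·1 + (-4)·0; 6·1 + (-2)·0) = (-4, 6)
w2 = Mw1 = ((-4)·(-4) + (-4)·6; 6·(-4) + (-2)·6) = (-8, -36)
Mw2 = (176, 24)
w2·Mw2 = (-8)·176 + (-36)·24 = -2272; w2·w2 = (-8)·(-8) + (-36)·(-36) = 1360
λ ≈ -2272/1360 = -1.67059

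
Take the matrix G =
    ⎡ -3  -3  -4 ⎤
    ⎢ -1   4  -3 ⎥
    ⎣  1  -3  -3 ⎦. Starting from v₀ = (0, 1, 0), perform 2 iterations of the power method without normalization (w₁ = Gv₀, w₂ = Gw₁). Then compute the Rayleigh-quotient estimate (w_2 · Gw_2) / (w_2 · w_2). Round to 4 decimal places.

3.2708

w1 = Gv₀ = ((-3)·0 + (-3)·1 + (-4)·0; (-1)·0 + 4·1 + (-3)·0; 1·0 + (-3)·1 + (-3)·0) = (-3, 4, -3)
w2 = Gw1 = ((-3)·(-3) + (-3)·4 + (-4)·(-3); (-1)·(-3) + 4·4 + (-3)·(-3); 1·(-3) + (-3)·4 + (-3)·(-3)) = (9, 28, -6)
Gw2 = (-87, 121, -57)
w2·Gw2 = 9·(-87) + 28·121 + (-6)·(-57) = 2947; w2·w2 = 9·9 + 28·28 + (-6)·(-6) = 901
λ ≈ 2947/901 = 3.2708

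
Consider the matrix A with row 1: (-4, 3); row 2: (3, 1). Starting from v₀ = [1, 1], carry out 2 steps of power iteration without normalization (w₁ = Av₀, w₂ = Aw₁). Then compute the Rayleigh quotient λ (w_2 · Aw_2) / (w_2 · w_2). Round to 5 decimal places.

-3.60700

w1 = Av₀ = (-1, 4)
w2 = Aw1 = (16, 1)
Aw2 = (-61, 49)
w2·Aw2 = 16·(-61) + 1·49 = -927; w2·w2 = 16·16 + 1·1 = 257
λ ≈ -927/257 = -3.60700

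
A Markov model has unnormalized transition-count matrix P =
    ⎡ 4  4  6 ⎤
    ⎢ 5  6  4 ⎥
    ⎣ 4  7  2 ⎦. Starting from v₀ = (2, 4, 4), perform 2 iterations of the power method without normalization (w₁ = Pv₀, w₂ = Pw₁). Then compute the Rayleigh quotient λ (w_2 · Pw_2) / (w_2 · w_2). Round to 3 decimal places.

14.115

w1 = Pv₀ = (4·2 + 4·4 + 6·4; 5·2 + 6·4 + 4·4; 4·2 + 7·4 + 2·4) = (48, 50, 44)
w2 = Pw1 = (4·48 + 4·50 + 6·44; 5·48 + 6·50 + 4·44; 4·48 + 7·50 + 2·44) = (656, 716, 630)
Pw2 = (9268, 10096, 8896)
w2·Pw2 = 656·9268 + 716·10096 + 630·8896 = 18913024; w2·w2 = 656·656 + 716·716 + 630·630 = 1339892
λ ≈ 18913024/1339892 = 14.115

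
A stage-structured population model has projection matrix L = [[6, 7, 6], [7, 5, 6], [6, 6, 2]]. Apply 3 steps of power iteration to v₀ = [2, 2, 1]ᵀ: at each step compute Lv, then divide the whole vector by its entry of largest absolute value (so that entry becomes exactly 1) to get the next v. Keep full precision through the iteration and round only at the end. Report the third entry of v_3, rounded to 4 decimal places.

0.7682

Lv0 = (32.00000, 30.00000, 26.00000); divide by 32.00000 → v1 = (1.00000, 0.93750, 0.81250)
Lv1 = (17.43750, 16.56250, 13.25000); divide by 17.43750 → v2 = (1.00000, 0.94982, 0.75986)
Lv2 = (17.20789, 16.30824, 13.21864); divide by 17.20789 → v3 = (1.00000, 0.94772, 0.76817)
Requested entry of v3: 7376/9602 = 0.7682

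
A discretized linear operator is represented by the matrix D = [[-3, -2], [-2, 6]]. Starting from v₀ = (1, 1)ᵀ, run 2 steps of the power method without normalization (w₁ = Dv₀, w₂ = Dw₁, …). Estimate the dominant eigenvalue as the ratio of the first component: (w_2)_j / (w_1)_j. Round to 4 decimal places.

-1.4000

w1 = Dv₀ = ((-3)·1 + (-2)·1; (-2)·1 + 6·1) = (-5, 4)
w2 = Dw1 = ((-3)·(-5) + (-2)·4; (-2)·(-5) + 6·4) = (7, 34)
Ratio at component: 7 / -5 = -1.4000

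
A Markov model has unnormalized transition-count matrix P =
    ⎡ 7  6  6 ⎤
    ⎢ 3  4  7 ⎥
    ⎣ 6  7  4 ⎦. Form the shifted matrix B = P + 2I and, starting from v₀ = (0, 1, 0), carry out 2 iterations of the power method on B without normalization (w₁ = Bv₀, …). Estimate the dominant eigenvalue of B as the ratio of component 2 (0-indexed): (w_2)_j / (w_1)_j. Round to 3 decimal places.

B = P + 2I has rows (9, 6, 6); (3, 6, 7); (6, 7, 6)
w1 = Bv₀ = (6, 6, 7)
w2 = Bw1 = (132, 103, 120)
Ratio: 120/7 = 17.143

17.143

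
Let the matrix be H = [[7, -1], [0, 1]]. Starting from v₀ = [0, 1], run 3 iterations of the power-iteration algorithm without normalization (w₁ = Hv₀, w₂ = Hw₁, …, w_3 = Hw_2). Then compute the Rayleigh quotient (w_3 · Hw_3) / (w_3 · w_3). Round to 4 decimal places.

7.0157

w1 = Hv₀ = (7·0 + (-1)·1; 0·0 + 1·1) = (-1, 1)
w2 = Hw1 = (7·(-1) + (-1)·1; 0·(-1) + 1·1) = (-8, 1)
w3 = Hw2 = (-57, 1)
Hw3 = (-400, 1)
w3·Hw3 = (-57)·(-400) + 1·1 = 22801; w3·w3 = (-57)·(-57) + 1·1 = 3250
λ ≈ 22801/3250 = 7.0157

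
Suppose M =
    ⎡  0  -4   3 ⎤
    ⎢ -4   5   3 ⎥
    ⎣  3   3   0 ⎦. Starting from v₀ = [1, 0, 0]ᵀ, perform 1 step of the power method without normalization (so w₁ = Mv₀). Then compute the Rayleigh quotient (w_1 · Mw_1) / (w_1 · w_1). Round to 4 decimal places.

λ ≈ 0.3200

w1 = Mv₀ = (0·1 + (-4)·0 + 3·0; (-4)·1 + 5·0 + 3·0; 3·1 + 3·0 + 0·0) = (0, -4, 3)
Mw1 = (25, -11, -12)
w1·Mw1 = 0·25 + (-4)·(-11) + 3·(-12) = 8; w1·w1 = 0·0 + (-4)·(-4) + 3·3 = 25
λ ≈ 8/25 = 0.3200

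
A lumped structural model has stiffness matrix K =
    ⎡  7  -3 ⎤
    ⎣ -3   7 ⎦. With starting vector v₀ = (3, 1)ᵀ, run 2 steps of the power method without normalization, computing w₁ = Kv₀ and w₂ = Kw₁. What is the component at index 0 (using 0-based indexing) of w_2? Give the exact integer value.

132

w1 = Kv₀ = (18, -2)
w2 = Kw1 = (132, -68)
The requested component of w2 is 132.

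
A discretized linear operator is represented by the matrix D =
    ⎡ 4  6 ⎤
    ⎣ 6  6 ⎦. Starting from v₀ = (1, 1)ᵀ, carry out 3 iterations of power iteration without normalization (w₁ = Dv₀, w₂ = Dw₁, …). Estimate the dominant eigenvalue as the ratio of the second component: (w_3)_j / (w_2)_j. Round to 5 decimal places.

w1 = Dv₀ = (4·1 + 6·1; 6·1 + 6·1) = (10, 12)
w2 = Dw1 = (4·10 + 6·12; 6·10 + 6·12) = (112, 132)
w3 = Dw2 = (1240, 1464)
Ratio at component: 1464 / 132 = 11.09091

11.09091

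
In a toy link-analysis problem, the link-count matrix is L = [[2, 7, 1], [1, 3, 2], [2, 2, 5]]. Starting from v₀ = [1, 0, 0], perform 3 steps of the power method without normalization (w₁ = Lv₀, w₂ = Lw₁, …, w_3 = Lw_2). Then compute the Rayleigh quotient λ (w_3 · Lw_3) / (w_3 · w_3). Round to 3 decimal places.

7.907

w1 = Lv₀ = (2·1 + 7·0 + 1·0; 1·1 + 3·0 + 2·0; 2·1 + 2·0 + 5·0) = (2, 1, 2)
w2 = Lw1 = (2·2 + 7·1 + 1·2; 1·2 + 3·1 + 2·2; 2·2 + 2·1 + 5·2) = (13, 9, 16)
w3 = Lw2 = (105, 72, 124)
Lw3 = (838, 569, 974)
w3·Lw3 = 105·838 + 72·569 + 124·974 = 249734; w3·w3 = 105·105 + 72·72 + 124·124 = 31585
λ ≈ 249734/31585 = 7.907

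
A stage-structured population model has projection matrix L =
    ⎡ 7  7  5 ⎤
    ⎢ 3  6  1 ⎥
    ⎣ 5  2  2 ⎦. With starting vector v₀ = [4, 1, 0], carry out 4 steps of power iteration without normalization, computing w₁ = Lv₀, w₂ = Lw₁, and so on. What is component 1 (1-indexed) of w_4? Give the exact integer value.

82690

w1 = Lv₀ = (35, 18, 22)
w2 = Lw1 = (481, 235, 255)
w3 = Lw2 = (6287, 3108, 3385)
w4 = Lw3 = (82690, 40894, 44421)
The requested component of w4 is 82690.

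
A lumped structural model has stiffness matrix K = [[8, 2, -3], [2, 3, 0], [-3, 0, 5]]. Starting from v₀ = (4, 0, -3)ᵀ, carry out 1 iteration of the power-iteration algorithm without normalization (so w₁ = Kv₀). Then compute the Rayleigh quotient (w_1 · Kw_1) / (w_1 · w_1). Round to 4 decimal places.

10.2017

w1 = Kv₀ = (8·4 + 2·0 + (-3)·(-3); 2·4 + 3·0 + 0·(-3); (-3)·4 + 0·0 + 5·(-3)) = (41, 8, -27)
Kw1 = (425, 106, -258)
w1·Kw1 = 41·425 + 8·106 + (-27)·(-258) = 25239; w1·w1 = 41·41 + 8·8 + (-27)·(-27) = 2474
λ ≈ 25239/2474 = 10.2017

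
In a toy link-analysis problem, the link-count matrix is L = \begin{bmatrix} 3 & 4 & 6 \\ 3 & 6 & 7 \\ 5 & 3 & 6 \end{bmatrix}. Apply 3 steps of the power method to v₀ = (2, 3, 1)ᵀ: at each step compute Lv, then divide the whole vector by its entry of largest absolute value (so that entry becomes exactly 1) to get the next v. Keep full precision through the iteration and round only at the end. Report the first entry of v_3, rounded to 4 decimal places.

Lv0 = (24.00000, 31.00000, 25.00000); divide by 31.00000 → v1 = (0.77419, 1.00000, 0.80645)
Lv1 = (11.16129, 13.96774, 11.70968); divide by 13.96774 → v2 = (0.79908, 1.00000, 0.83834)
Lv2 = (11.42725, 14.26559, 12.02540); divide by 14.26559 → v3 = (0.80104, 1.00000, 0.84297)
Requested entry of v3: 4948/6177 = 0.8010

0.8010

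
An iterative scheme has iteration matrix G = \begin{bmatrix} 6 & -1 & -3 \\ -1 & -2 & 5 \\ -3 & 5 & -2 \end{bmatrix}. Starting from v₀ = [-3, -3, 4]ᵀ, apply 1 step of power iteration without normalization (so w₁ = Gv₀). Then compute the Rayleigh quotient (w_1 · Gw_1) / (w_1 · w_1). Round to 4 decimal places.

w1 = Gv₀ = (-27, 29, -14)
Gw1 = (-149, -101, 254)
w1·Gw1 = (-27)·(-149) + 29·(-101) + (-14)·254 = -2462; w1·w1 = (-27)·(-27) + 29·29 + (-14)·(-14) = 1766
λ ≈ -2462/1766 = -1.3941

λ ≈ -1.3941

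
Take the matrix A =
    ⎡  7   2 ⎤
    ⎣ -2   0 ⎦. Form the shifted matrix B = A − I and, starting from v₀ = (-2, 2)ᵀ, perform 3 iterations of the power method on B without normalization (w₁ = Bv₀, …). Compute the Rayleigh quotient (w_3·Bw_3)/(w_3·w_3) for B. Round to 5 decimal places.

B = A − I has rows (6, 2); (-2, -1)
w1 = Bv₀ = (6·(-2) + 2·2; (-2)·(-2) + (-1)·2) = (-8, 2)
w2 = Bw1 = (6·(-8) + 2·2; (-2)·(-8) + (-1)·2) = (-44, 14)
w3 = Bw2 = (-236, 74)
Bw3 = (-1268, 398)
w3·Bw3 = 328700; w3·w3 = 61172; μ ≈ 328700/61172 = 5.37337

5.37337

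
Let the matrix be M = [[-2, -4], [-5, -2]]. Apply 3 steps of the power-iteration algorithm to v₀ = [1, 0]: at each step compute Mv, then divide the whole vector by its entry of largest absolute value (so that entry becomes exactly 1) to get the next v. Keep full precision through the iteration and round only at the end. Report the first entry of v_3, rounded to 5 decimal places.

0.80000

Mv0 = (-2.000000, -5.000000); divide by -5.000000 → v1 = (0.400000, 1.000000)
Mv1 = (-4.800000, -4.000000); divide by -4.800000 → v2 = (1.000000, 0.833333)
Mv2 = (-5.333333, -6.666667); divide by -6.666667 → v3 = (0.800000, 1.000000)
Requested entry of v3: -128/-160 = 0.80000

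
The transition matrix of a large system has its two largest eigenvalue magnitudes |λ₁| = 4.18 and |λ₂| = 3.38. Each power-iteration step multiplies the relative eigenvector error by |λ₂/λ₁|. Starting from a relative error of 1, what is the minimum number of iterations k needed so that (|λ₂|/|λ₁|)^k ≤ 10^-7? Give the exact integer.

|λ₂/λ₁| = 3.38/4.18 = 0.80861
Need k ≥ ln(10^-7) / ln(0.80861) = -16.1181 / -0.2124 ≈ 75.873
Smallest integer k satisfying the bound: 76

76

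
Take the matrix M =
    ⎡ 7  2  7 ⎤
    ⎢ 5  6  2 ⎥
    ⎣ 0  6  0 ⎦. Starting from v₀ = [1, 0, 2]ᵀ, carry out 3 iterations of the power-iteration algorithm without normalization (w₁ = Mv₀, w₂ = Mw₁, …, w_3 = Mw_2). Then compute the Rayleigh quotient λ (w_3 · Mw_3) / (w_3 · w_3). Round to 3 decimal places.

w1 = Mv₀ = (7·1 + 2·0 + 7·2; 5·1 + 6·0 + 2·2; 0·1 + 6·0 + 0·2) = (21, 9, 0)
w2 = Mw1 = (7·21 + 2·9 + 7·0; 5·21 + 6·9 + 2·0; 0·21 + 6·9 + 0·0) = (165, 159, 54)
w3 = Mw2 = (1851, 1887, 954)
Mw3 = (23409, 22485, 11322)
w3·Mw3 = 1851·23409 + 1887·22485 + 954·11322 = 96560442; w3·w3 = 1851·1851 + 1887·1887 + 954·954 = 7897086
λ ≈ 96560442/7897086 = 12.227

12.227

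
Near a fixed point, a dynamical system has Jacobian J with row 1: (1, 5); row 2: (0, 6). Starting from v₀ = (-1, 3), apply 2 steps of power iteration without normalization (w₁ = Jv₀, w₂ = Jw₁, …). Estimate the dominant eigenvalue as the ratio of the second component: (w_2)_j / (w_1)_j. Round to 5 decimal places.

w1 = Jv₀ = (14, 18)
w2 = Jw1 = (104, 108)
Ratio at component: 108 / 18 = 6.00000

6.00000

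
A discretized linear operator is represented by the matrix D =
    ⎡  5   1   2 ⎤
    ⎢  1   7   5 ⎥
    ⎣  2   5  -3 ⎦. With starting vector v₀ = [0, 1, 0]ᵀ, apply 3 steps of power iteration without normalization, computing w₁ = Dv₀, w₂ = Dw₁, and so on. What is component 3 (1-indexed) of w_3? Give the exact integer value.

353

w1 = Dv₀ = (5·0 + 1·1 + 2·0; 1·0 + 7·1 + 5·0; 2·0 + 5·1 + (-3)·0) = (1, 7, 5)
w2 = Dw1 = (5·1 + 1·7 + 2·5; 1·1 + 7·7 + 5·5; 2·1 + 5·7 + (-3)·5) = (22, 75, 22)
w3 = Dw2 = (229, 657, 353)
The requested component of w3 is 353.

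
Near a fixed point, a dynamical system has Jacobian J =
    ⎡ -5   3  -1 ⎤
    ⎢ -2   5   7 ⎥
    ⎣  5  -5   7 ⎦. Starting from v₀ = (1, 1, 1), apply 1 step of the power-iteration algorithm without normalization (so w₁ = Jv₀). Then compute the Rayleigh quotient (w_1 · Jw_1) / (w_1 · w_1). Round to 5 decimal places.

λ ≈ 5.21519

w1 = Jv₀ = ((-5)·1 + 3·1 + (-1)·1; (-2)·1 + 5·1 + 7·1; 5·1 + (-5)·1 + 7·1) = (-3, 10, 7)
Jw1 = (38, 105, -16)
w1·Jw1 = (-3)·38 + 10·105 + 7·(-16) = 824; w1·w1 = (-3)·(-3) + 10·10 + 7·7 = 158
λ ≈ 824/158 = 5.21519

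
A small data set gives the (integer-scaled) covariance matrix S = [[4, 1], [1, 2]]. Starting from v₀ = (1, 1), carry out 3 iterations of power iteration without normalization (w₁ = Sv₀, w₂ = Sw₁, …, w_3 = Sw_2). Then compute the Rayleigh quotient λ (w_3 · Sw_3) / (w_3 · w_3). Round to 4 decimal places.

w1 = Sv₀ = (4·1 + 1·1; 1·1 + 2·1) = (5, 3)
w2 = Sw1 = (4·5 + 1·3; 1·5 + 2·3) = (23, 11)
w3 = Sw2 = (103, 45)
Sw3 = (457, 193)
w3·Sw3 = 103·457 + 45·193 = 55756; w3·w3 = 103·103 + 45·45 = 12634
λ ≈ 55756/12634 = 4.4132

λ ≈ 4.4132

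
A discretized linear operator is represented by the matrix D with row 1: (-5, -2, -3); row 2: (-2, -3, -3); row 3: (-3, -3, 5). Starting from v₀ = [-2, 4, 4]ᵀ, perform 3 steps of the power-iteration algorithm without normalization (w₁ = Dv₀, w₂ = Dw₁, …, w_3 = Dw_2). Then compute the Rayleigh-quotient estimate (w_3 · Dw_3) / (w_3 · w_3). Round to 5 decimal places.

w1 = Dv₀ = ((-5)·(-2) + (-2)·4 + (-3)·4; (-2)·(-2) + (-3)·4 + (-3)·4; (-3)·(-2) + (-3)·4 + 5·4) = (-10, -20, 14)
w2 = Dw1 = ((-5)·(-10) + (-2)·(-20) + (-3)·14; (-2)·(-10) + (-3)·(-20) + (-3)·14; (-3)·(-10) + (-3)·(-20) + 5·14) = (48, 38, 160)
w3 = Dw2 = (-796, -690, 542)
Dw3 = (3734, 2036, 7168)
w3·Dw3 = (-796)·3734 + (-690)·2036 + 542·7168 = -492048; w3·w3 = (-796)·(-796) + (-690)·(-690) + 542·542 = 1403480
λ ≈ -492048/1403480 = -0.35059

-0.35059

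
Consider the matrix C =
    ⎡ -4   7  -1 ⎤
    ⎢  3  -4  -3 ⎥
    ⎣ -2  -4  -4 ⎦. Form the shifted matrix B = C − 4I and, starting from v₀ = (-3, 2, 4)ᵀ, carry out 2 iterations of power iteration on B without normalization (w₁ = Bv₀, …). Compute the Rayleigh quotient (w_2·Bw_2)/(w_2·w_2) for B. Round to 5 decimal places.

-13.14109

B = C − 4I has rows (-8, 7, -1); (3, -8, -3); (-2, -4, -8)
w1 = Bv₀ = (34, -37, -34)
w2 = Bw1 = (-497, 500, 352)
Bw2 = (7124, -6547, -3822)
w2·Bw2 = -8159472; w2·w2 = 620913; μ ≈ -8159472/620913 = -13.14109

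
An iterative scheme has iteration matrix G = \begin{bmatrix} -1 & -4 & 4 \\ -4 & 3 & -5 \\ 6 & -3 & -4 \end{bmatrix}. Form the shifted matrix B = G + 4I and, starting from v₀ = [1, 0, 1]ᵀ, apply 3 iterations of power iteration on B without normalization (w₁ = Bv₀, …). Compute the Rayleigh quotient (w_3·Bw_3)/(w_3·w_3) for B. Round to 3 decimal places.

B = G + 4I has rows (3, -4, 4); (-4, 7, -5); (6, -3, 0)
w1 = Bv₀ = (3·1 + (-4)·0 + 4·1; (-4)·1 + 7·0 + (-5)·1; 6·1 + (-3)·0 + 0·1) = (7, -9, 6)
w2 = Bw1 = (3·7 + (-4)·(-9) + 4·6; (-4)·7 + 7·(-9) + (-5)·6; 6·7 + (-3)·(-9) + 0·6) = (81, -121, 69)
w3 = Bw2 = (1003, -1516, 849)
Bw3 = (12469, -18869, 10566)
w3·Bw3 = 50082345; w3·w3 = 4025066; μ ≈ 50082345/4025066 = 12.443

μ ≈ 12.443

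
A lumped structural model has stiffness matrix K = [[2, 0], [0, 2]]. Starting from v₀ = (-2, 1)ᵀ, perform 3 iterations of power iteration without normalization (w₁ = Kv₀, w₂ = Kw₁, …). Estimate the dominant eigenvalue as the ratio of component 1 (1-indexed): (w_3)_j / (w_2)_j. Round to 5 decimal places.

w1 = Kv₀ = (2·(-2) + 0·1; 0·(-2) + 2·1) = (-4, 2)
w2 = Kw1 = (2·(-4) + 0·2; 0·(-4) + 2·2) = (-8, 4)
w3 = Kw2 = (-16, 8)
Ratio at component: -16 / -8 = 2.00000

λ ≈ 2.00000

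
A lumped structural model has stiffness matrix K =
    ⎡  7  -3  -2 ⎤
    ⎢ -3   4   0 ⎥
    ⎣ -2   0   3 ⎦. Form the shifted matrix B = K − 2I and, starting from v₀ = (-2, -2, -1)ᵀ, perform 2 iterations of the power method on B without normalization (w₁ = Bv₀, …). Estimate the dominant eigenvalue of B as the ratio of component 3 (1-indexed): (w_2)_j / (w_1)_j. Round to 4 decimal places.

B = K − 2I has rows (5, -3, -2); (-3, 2, 0); (-2, 0, 1)
w1 = Bv₀ = (5·(-2) + (-3)·(-2) + (-2)·(-1); (-3)·(-2) + 2·(-2) + 0·(-1); (-2)·(-2) + 0·(-2) + 1·(-1)) = (-2, 2, 3)
w2 = Bw1 = (5·(-2) + (-3)·2 + (-2)·3; (-3)·(-2) + 2·2 + 0·3; (-2)·(-2) + 0·2 + 1·3) = (-22, 10, 7)
Ratio: 7/3 = 2.3333

2.3333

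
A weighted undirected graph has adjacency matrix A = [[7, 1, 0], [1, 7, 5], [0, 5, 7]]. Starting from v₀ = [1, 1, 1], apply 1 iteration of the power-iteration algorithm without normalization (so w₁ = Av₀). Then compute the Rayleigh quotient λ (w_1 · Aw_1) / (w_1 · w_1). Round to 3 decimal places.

w1 = Av₀ = (7·1 + 1·1 + 0·1; 1·1 + 7·1 + 5·1; 0·1 + 5·1 + 7·1) = (8, 13, 12)
Aw1 = (69, 159, 149)
w1·Aw1 = 8·69 + 13·159 + 12·149 = 4407; w1·w1 = 8·8 + 13·13 + 12·12 = 377
λ ≈ 4407/377 = 11.690

11.690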